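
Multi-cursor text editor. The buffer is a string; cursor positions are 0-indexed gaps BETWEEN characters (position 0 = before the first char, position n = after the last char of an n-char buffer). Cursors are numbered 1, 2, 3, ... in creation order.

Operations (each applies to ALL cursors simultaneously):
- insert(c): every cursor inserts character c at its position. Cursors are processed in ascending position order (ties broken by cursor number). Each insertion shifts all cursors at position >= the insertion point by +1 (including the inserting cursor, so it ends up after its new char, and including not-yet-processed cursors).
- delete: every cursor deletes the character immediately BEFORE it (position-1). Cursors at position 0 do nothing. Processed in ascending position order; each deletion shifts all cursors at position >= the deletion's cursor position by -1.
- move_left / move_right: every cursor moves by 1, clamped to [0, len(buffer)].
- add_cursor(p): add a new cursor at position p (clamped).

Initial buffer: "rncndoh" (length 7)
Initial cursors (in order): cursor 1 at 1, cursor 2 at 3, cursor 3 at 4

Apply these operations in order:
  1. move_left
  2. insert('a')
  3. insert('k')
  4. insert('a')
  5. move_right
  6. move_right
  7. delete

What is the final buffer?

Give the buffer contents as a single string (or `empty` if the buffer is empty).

Answer: akarakackanoh

Derivation:
After op 1 (move_left): buffer="rncndoh" (len 7), cursors c1@0 c2@2 c3@3, authorship .......
After op 2 (insert('a')): buffer="arnacandoh" (len 10), cursors c1@1 c2@4 c3@6, authorship 1..2.3....
After op 3 (insert('k')): buffer="akrnakcakndoh" (len 13), cursors c1@2 c2@6 c3@9, authorship 11..22.33....
After op 4 (insert('a')): buffer="akarnakacakandoh" (len 16), cursors c1@3 c2@8 c3@12, authorship 111..222.333....
After op 5 (move_right): buffer="akarnakacakandoh" (len 16), cursors c1@4 c2@9 c3@13, authorship 111..222.333....
After op 6 (move_right): buffer="akarnakacakandoh" (len 16), cursors c1@5 c2@10 c3@14, authorship 111..222.333....
After op 7 (delete): buffer="akarakackanoh" (len 13), cursors c1@4 c2@8 c3@11, authorship 111.222.33...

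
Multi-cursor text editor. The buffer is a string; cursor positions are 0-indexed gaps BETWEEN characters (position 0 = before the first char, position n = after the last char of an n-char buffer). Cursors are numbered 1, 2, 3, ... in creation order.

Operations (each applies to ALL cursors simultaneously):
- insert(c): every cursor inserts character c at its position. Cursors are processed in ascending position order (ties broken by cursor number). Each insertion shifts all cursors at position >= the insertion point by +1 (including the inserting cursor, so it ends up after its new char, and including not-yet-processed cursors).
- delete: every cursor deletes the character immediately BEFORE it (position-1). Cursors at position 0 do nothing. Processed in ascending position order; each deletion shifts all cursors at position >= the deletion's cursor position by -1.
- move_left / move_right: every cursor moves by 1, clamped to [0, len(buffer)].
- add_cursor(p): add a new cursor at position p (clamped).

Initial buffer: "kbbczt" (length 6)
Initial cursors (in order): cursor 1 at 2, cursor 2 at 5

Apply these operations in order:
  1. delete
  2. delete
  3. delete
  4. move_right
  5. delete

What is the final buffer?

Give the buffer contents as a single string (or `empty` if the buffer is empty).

Answer: empty

Derivation:
After op 1 (delete): buffer="kbct" (len 4), cursors c1@1 c2@3, authorship ....
After op 2 (delete): buffer="bt" (len 2), cursors c1@0 c2@1, authorship ..
After op 3 (delete): buffer="t" (len 1), cursors c1@0 c2@0, authorship .
After op 4 (move_right): buffer="t" (len 1), cursors c1@1 c2@1, authorship .
After op 5 (delete): buffer="" (len 0), cursors c1@0 c2@0, authorship 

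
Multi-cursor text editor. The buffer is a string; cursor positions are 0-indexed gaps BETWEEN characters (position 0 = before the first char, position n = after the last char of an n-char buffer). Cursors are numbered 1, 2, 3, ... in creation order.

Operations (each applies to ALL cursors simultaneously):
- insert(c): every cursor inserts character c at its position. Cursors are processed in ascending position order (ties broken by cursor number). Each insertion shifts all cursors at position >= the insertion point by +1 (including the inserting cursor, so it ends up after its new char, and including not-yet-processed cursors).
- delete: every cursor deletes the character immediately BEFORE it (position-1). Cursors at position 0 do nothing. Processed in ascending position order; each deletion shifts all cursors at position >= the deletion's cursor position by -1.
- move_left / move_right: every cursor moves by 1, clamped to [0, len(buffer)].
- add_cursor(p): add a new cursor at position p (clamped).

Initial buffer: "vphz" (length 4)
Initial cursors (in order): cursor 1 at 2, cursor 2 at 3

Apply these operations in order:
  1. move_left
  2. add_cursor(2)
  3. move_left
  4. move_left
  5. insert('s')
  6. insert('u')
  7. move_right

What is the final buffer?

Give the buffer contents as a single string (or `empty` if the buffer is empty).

Answer: sssuuuvphz

Derivation:
After op 1 (move_left): buffer="vphz" (len 4), cursors c1@1 c2@2, authorship ....
After op 2 (add_cursor(2)): buffer="vphz" (len 4), cursors c1@1 c2@2 c3@2, authorship ....
After op 3 (move_left): buffer="vphz" (len 4), cursors c1@0 c2@1 c3@1, authorship ....
After op 4 (move_left): buffer="vphz" (len 4), cursors c1@0 c2@0 c3@0, authorship ....
After op 5 (insert('s')): buffer="sssvphz" (len 7), cursors c1@3 c2@3 c3@3, authorship 123....
After op 6 (insert('u')): buffer="sssuuuvphz" (len 10), cursors c1@6 c2@6 c3@6, authorship 123123....
After op 7 (move_right): buffer="sssuuuvphz" (len 10), cursors c1@7 c2@7 c3@7, authorship 123123....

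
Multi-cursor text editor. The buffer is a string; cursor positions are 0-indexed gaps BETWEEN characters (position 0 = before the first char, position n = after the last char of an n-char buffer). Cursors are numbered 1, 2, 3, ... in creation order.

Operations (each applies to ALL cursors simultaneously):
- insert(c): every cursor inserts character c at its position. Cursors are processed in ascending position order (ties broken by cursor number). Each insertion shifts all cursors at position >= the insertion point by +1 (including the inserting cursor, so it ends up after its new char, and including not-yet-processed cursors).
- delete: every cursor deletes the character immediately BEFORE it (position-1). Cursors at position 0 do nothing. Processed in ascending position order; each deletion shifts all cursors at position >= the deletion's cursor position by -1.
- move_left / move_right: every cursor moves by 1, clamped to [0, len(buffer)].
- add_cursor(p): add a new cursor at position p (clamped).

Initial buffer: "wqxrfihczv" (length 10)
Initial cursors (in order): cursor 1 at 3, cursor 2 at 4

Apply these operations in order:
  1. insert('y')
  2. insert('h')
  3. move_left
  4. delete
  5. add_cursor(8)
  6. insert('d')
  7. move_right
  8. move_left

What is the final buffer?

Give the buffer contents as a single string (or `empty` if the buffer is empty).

Answer: wqxdhrdhfidhczv

Derivation:
After op 1 (insert('y')): buffer="wqxyryfihczv" (len 12), cursors c1@4 c2@6, authorship ...1.2......
After op 2 (insert('h')): buffer="wqxyhryhfihczv" (len 14), cursors c1@5 c2@8, authorship ...11.22......
After op 3 (move_left): buffer="wqxyhryhfihczv" (len 14), cursors c1@4 c2@7, authorship ...11.22......
After op 4 (delete): buffer="wqxhrhfihczv" (len 12), cursors c1@3 c2@5, authorship ...1.2......
After op 5 (add_cursor(8)): buffer="wqxhrhfihczv" (len 12), cursors c1@3 c2@5 c3@8, authorship ...1.2......
After op 6 (insert('d')): buffer="wqxdhrdhfidhczv" (len 15), cursors c1@4 c2@7 c3@11, authorship ...11.22..3....
After op 7 (move_right): buffer="wqxdhrdhfidhczv" (len 15), cursors c1@5 c2@8 c3@12, authorship ...11.22..3....
After op 8 (move_left): buffer="wqxdhrdhfidhczv" (len 15), cursors c1@4 c2@7 c3@11, authorship ...11.22..3....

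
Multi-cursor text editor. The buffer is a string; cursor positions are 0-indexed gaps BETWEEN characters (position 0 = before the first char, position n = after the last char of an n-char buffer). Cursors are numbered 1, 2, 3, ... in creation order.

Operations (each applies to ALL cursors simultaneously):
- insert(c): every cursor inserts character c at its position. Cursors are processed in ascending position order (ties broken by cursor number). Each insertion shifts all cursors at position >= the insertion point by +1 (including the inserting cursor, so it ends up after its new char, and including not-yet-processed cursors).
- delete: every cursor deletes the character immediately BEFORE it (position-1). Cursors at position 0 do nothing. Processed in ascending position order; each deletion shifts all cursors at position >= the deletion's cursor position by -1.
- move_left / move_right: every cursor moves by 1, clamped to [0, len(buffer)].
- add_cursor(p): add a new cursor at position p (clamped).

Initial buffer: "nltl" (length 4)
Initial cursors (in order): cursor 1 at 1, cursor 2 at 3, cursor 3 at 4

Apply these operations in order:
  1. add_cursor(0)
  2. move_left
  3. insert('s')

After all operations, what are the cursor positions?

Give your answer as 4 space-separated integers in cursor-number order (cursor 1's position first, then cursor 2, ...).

Answer: 2 5 7 2

Derivation:
After op 1 (add_cursor(0)): buffer="nltl" (len 4), cursors c4@0 c1@1 c2@3 c3@4, authorship ....
After op 2 (move_left): buffer="nltl" (len 4), cursors c1@0 c4@0 c2@2 c3@3, authorship ....
After op 3 (insert('s')): buffer="ssnlstsl" (len 8), cursors c1@2 c4@2 c2@5 c3@7, authorship 14..2.3.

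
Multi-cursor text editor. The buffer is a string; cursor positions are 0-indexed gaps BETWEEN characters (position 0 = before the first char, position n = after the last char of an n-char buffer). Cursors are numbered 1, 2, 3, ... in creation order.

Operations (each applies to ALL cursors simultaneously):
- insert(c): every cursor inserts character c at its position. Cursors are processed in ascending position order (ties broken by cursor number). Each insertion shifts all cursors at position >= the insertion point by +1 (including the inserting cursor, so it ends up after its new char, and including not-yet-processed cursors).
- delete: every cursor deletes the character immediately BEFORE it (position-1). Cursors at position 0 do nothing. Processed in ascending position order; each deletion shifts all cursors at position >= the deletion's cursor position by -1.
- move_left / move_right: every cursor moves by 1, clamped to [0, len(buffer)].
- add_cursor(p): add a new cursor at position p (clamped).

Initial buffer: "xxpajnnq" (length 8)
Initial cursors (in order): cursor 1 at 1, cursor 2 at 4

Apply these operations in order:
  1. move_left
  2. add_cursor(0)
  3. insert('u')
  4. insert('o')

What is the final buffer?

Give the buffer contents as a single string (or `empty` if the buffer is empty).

After op 1 (move_left): buffer="xxpajnnq" (len 8), cursors c1@0 c2@3, authorship ........
After op 2 (add_cursor(0)): buffer="xxpajnnq" (len 8), cursors c1@0 c3@0 c2@3, authorship ........
After op 3 (insert('u')): buffer="uuxxpuajnnq" (len 11), cursors c1@2 c3@2 c2@6, authorship 13...2.....
After op 4 (insert('o')): buffer="uuooxxpuoajnnq" (len 14), cursors c1@4 c3@4 c2@9, authorship 1313...22.....

Answer: uuooxxpuoajnnq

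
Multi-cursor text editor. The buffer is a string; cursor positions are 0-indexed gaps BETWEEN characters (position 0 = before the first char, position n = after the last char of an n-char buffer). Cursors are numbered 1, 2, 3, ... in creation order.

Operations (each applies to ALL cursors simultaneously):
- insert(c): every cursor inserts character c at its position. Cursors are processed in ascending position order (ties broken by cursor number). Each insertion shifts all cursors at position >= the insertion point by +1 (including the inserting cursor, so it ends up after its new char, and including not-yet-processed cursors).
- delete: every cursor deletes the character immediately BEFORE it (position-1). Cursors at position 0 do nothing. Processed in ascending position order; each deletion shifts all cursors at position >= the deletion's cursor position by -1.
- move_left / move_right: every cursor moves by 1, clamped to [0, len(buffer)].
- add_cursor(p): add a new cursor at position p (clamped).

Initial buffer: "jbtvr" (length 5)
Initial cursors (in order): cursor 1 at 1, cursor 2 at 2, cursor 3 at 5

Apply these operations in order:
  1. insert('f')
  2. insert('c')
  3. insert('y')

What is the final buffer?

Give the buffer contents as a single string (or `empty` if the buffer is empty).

After op 1 (insert('f')): buffer="jfbftvrf" (len 8), cursors c1@2 c2@4 c3@8, authorship .1.2...3
After op 2 (insert('c')): buffer="jfcbfctvrfc" (len 11), cursors c1@3 c2@6 c3@11, authorship .11.22...33
After op 3 (insert('y')): buffer="jfcybfcytvrfcy" (len 14), cursors c1@4 c2@8 c3@14, authorship .111.222...333

Answer: jfcybfcytvrfcy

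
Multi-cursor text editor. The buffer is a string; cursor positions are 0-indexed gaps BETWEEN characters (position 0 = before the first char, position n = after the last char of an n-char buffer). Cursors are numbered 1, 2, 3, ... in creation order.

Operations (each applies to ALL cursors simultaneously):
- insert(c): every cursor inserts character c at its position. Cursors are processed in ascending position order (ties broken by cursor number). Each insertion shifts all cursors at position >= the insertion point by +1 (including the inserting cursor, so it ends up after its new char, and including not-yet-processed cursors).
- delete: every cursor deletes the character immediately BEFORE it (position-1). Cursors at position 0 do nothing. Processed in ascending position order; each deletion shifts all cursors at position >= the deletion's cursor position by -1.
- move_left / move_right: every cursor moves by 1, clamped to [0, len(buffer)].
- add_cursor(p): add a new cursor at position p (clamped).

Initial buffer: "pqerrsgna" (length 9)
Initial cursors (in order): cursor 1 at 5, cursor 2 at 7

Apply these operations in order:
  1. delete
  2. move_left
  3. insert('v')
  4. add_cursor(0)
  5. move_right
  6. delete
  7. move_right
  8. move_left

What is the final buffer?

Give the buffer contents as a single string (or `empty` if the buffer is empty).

After op 1 (delete): buffer="pqersna" (len 7), cursors c1@4 c2@5, authorship .......
After op 2 (move_left): buffer="pqersna" (len 7), cursors c1@3 c2@4, authorship .......
After op 3 (insert('v')): buffer="pqevrvsna" (len 9), cursors c1@4 c2@6, authorship ...1.2...
After op 4 (add_cursor(0)): buffer="pqevrvsna" (len 9), cursors c3@0 c1@4 c2@6, authorship ...1.2...
After op 5 (move_right): buffer="pqevrvsna" (len 9), cursors c3@1 c1@5 c2@7, authorship ...1.2...
After op 6 (delete): buffer="qevvna" (len 6), cursors c3@0 c1@3 c2@4, authorship ..12..
After op 7 (move_right): buffer="qevvna" (len 6), cursors c3@1 c1@4 c2@5, authorship ..12..
After op 8 (move_left): buffer="qevvna" (len 6), cursors c3@0 c1@3 c2@4, authorship ..12..

Answer: qevvna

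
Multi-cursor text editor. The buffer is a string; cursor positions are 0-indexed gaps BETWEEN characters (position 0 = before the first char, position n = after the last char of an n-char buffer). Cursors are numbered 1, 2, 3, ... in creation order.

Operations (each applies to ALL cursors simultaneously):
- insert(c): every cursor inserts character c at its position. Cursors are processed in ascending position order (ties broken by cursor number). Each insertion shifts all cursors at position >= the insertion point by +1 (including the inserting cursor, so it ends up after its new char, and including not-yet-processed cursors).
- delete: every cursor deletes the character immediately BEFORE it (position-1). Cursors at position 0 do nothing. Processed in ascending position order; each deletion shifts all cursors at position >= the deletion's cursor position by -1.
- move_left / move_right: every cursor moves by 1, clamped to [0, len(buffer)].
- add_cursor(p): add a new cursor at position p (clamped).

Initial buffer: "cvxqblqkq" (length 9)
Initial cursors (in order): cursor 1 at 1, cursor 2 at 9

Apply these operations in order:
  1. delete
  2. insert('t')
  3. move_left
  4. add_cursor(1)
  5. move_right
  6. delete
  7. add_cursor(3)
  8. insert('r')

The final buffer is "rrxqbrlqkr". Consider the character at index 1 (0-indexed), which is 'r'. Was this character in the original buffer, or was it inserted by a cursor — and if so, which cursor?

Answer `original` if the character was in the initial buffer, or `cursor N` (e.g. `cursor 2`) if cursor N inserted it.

Answer: cursor 3

Derivation:
After op 1 (delete): buffer="vxqblqk" (len 7), cursors c1@0 c2@7, authorship .......
After op 2 (insert('t')): buffer="tvxqblqkt" (len 9), cursors c1@1 c2@9, authorship 1.......2
After op 3 (move_left): buffer="tvxqblqkt" (len 9), cursors c1@0 c2@8, authorship 1.......2
After op 4 (add_cursor(1)): buffer="tvxqblqkt" (len 9), cursors c1@0 c3@1 c2@8, authorship 1.......2
After op 5 (move_right): buffer="tvxqblqkt" (len 9), cursors c1@1 c3@2 c2@9, authorship 1.......2
After op 6 (delete): buffer="xqblqk" (len 6), cursors c1@0 c3@0 c2@6, authorship ......
After op 7 (add_cursor(3)): buffer="xqblqk" (len 6), cursors c1@0 c3@0 c4@3 c2@6, authorship ......
After op 8 (insert('r')): buffer="rrxqbrlqkr" (len 10), cursors c1@2 c3@2 c4@6 c2@10, authorship 13...4...2
Authorship (.=original, N=cursor N): 1 3 . . . 4 . . . 2
Index 1: author = 3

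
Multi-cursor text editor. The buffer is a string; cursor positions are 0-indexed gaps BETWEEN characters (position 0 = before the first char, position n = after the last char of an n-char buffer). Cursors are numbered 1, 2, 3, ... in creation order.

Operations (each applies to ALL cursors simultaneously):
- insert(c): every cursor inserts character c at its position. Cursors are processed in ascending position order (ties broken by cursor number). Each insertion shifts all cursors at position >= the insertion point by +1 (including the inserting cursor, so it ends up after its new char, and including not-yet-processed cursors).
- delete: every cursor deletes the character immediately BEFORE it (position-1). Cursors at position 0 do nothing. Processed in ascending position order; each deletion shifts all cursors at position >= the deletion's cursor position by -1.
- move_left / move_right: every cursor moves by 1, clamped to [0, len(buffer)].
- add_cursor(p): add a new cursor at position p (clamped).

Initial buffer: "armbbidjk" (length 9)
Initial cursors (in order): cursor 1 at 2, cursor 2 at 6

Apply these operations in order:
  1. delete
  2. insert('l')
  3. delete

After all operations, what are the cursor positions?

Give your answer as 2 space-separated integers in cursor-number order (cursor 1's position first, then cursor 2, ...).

Answer: 1 4

Derivation:
After op 1 (delete): buffer="ambbdjk" (len 7), cursors c1@1 c2@4, authorship .......
After op 2 (insert('l')): buffer="almbbldjk" (len 9), cursors c1@2 c2@6, authorship .1...2...
After op 3 (delete): buffer="ambbdjk" (len 7), cursors c1@1 c2@4, authorship .......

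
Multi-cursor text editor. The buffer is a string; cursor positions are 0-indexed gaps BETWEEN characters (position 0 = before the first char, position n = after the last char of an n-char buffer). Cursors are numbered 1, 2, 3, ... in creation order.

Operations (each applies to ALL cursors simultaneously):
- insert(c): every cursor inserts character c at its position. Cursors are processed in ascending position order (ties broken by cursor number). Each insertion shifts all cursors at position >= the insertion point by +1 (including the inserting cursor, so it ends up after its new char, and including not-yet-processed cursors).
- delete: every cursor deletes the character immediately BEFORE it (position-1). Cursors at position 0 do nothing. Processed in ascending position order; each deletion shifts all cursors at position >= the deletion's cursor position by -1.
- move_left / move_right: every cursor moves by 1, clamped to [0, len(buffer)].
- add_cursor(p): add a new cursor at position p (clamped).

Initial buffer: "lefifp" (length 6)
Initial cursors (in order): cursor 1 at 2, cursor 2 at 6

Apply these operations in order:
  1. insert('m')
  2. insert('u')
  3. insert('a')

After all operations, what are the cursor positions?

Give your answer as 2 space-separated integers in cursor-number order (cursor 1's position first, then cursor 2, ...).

After op 1 (insert('m')): buffer="lemfifpm" (len 8), cursors c1@3 c2@8, authorship ..1....2
After op 2 (insert('u')): buffer="lemufifpmu" (len 10), cursors c1@4 c2@10, authorship ..11....22
After op 3 (insert('a')): buffer="lemuafifpmua" (len 12), cursors c1@5 c2@12, authorship ..111....222

Answer: 5 12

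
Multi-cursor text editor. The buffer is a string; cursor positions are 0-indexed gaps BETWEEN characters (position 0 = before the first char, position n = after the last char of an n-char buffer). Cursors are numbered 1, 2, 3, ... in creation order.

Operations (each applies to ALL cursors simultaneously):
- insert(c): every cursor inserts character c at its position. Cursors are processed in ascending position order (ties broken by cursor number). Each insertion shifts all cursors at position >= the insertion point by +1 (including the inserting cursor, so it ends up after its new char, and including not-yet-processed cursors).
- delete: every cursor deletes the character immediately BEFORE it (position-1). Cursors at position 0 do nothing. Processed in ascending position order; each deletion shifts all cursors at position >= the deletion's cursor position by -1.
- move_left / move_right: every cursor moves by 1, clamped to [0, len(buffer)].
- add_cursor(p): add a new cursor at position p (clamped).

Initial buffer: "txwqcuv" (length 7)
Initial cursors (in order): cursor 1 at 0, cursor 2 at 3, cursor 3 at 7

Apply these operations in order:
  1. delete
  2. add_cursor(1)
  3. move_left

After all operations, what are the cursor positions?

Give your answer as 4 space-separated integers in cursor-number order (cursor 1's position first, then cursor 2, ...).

After op 1 (delete): buffer="txqcu" (len 5), cursors c1@0 c2@2 c3@5, authorship .....
After op 2 (add_cursor(1)): buffer="txqcu" (len 5), cursors c1@0 c4@1 c2@2 c3@5, authorship .....
After op 3 (move_left): buffer="txqcu" (len 5), cursors c1@0 c4@0 c2@1 c3@4, authorship .....

Answer: 0 1 4 0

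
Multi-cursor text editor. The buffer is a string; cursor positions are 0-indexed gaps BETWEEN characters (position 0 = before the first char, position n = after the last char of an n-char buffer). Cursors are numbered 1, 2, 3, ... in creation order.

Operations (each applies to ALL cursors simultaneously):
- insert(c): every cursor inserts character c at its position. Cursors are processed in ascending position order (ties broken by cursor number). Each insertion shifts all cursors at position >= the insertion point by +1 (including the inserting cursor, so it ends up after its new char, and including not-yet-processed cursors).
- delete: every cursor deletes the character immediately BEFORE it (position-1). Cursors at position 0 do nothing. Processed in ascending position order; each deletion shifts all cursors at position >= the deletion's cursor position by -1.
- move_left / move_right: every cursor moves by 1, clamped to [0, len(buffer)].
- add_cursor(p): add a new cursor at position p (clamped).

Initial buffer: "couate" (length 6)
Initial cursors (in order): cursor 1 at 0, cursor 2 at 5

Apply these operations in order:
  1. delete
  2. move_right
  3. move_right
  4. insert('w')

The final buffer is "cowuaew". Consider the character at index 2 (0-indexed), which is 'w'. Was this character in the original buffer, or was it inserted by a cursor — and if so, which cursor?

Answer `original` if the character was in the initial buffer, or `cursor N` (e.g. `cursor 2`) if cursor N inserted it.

After op 1 (delete): buffer="couae" (len 5), cursors c1@0 c2@4, authorship .....
After op 2 (move_right): buffer="couae" (len 5), cursors c1@1 c2@5, authorship .....
After op 3 (move_right): buffer="couae" (len 5), cursors c1@2 c2@5, authorship .....
After op 4 (insert('w')): buffer="cowuaew" (len 7), cursors c1@3 c2@7, authorship ..1...2
Authorship (.=original, N=cursor N): . . 1 . . . 2
Index 2: author = 1

Answer: cursor 1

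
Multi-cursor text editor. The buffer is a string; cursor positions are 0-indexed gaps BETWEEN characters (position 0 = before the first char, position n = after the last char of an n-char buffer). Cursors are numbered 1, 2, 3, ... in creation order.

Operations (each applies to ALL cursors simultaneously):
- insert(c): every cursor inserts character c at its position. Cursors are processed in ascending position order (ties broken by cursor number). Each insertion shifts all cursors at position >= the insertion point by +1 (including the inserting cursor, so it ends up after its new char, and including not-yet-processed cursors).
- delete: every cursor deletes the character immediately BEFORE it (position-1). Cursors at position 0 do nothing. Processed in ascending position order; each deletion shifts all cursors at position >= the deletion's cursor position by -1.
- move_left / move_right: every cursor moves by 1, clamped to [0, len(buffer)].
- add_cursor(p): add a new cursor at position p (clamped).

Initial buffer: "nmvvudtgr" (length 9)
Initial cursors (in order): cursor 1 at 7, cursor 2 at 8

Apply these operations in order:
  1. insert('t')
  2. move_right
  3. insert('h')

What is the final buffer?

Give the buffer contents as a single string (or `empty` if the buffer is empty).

After op 1 (insert('t')): buffer="nmvvudttgtr" (len 11), cursors c1@8 c2@10, authorship .......1.2.
After op 2 (move_right): buffer="nmvvudttgtr" (len 11), cursors c1@9 c2@11, authorship .......1.2.
After op 3 (insert('h')): buffer="nmvvudttghtrh" (len 13), cursors c1@10 c2@13, authorship .......1.12.2

Answer: nmvvudttghtrh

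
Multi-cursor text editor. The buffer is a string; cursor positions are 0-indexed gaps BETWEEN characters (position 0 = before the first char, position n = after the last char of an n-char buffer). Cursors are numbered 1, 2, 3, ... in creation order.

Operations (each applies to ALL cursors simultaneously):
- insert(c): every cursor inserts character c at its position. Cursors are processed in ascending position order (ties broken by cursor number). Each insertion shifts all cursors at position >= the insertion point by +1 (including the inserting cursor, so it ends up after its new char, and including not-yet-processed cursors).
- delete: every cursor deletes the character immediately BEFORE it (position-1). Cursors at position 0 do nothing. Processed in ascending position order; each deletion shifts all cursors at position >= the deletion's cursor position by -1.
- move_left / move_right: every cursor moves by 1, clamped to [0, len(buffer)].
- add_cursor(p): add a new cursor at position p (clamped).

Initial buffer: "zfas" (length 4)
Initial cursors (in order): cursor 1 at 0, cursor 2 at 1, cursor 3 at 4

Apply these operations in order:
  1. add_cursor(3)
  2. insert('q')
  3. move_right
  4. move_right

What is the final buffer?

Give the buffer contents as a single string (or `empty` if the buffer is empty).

Answer: qzqfaqsq

Derivation:
After op 1 (add_cursor(3)): buffer="zfas" (len 4), cursors c1@0 c2@1 c4@3 c3@4, authorship ....
After op 2 (insert('q')): buffer="qzqfaqsq" (len 8), cursors c1@1 c2@3 c4@6 c3@8, authorship 1.2..4.3
After op 3 (move_right): buffer="qzqfaqsq" (len 8), cursors c1@2 c2@4 c4@7 c3@8, authorship 1.2..4.3
After op 4 (move_right): buffer="qzqfaqsq" (len 8), cursors c1@3 c2@5 c3@8 c4@8, authorship 1.2..4.3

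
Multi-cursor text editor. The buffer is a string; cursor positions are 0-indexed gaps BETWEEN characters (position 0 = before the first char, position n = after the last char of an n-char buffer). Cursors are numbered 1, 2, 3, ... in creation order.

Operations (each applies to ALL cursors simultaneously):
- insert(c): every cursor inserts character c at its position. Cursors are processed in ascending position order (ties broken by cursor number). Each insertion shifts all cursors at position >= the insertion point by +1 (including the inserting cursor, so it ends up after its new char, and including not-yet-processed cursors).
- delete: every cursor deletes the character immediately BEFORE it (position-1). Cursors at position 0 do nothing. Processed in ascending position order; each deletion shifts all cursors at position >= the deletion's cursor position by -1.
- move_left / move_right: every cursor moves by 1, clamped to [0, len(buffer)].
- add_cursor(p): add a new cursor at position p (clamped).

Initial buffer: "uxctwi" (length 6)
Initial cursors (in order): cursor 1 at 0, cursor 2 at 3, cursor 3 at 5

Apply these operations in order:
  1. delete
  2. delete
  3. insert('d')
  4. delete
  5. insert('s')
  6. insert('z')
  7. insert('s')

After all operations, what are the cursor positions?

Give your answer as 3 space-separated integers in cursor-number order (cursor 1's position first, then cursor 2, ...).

Answer: 3 10 10

Derivation:
After op 1 (delete): buffer="uxti" (len 4), cursors c1@0 c2@2 c3@3, authorship ....
After op 2 (delete): buffer="ui" (len 2), cursors c1@0 c2@1 c3@1, authorship ..
After op 3 (insert('d')): buffer="duddi" (len 5), cursors c1@1 c2@4 c3@4, authorship 1.23.
After op 4 (delete): buffer="ui" (len 2), cursors c1@0 c2@1 c3@1, authorship ..
After op 5 (insert('s')): buffer="sussi" (len 5), cursors c1@1 c2@4 c3@4, authorship 1.23.
After op 6 (insert('z')): buffer="szusszzi" (len 8), cursors c1@2 c2@7 c3@7, authorship 11.2323.
After op 7 (insert('s')): buffer="szsusszzssi" (len 11), cursors c1@3 c2@10 c3@10, authorship 111.232323.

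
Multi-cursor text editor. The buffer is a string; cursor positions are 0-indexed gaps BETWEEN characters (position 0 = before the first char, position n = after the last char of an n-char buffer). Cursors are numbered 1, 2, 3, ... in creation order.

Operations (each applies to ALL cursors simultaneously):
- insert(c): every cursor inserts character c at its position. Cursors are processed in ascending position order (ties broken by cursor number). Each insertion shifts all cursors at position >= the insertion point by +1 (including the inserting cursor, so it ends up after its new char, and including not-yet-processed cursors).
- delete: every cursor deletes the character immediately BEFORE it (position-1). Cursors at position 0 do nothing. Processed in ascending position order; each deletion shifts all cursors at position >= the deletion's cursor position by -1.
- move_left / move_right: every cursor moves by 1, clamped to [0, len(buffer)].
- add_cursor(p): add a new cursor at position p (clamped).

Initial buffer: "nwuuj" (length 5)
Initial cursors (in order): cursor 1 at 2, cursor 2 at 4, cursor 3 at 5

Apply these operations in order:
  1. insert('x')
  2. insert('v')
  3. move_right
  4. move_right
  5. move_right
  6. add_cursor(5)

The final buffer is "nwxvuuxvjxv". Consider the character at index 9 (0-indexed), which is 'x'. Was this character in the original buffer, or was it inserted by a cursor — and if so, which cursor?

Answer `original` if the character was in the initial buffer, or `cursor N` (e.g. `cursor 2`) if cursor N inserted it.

After op 1 (insert('x')): buffer="nwxuuxjx" (len 8), cursors c1@3 c2@6 c3@8, authorship ..1..2.3
After op 2 (insert('v')): buffer="nwxvuuxvjxv" (len 11), cursors c1@4 c2@8 c3@11, authorship ..11..22.33
After op 3 (move_right): buffer="nwxvuuxvjxv" (len 11), cursors c1@5 c2@9 c3@11, authorship ..11..22.33
After op 4 (move_right): buffer="nwxvuuxvjxv" (len 11), cursors c1@6 c2@10 c3@11, authorship ..11..22.33
After op 5 (move_right): buffer="nwxvuuxvjxv" (len 11), cursors c1@7 c2@11 c3@11, authorship ..11..22.33
After op 6 (add_cursor(5)): buffer="nwxvuuxvjxv" (len 11), cursors c4@5 c1@7 c2@11 c3@11, authorship ..11..22.33
Authorship (.=original, N=cursor N): . . 1 1 . . 2 2 . 3 3
Index 9: author = 3

Answer: cursor 3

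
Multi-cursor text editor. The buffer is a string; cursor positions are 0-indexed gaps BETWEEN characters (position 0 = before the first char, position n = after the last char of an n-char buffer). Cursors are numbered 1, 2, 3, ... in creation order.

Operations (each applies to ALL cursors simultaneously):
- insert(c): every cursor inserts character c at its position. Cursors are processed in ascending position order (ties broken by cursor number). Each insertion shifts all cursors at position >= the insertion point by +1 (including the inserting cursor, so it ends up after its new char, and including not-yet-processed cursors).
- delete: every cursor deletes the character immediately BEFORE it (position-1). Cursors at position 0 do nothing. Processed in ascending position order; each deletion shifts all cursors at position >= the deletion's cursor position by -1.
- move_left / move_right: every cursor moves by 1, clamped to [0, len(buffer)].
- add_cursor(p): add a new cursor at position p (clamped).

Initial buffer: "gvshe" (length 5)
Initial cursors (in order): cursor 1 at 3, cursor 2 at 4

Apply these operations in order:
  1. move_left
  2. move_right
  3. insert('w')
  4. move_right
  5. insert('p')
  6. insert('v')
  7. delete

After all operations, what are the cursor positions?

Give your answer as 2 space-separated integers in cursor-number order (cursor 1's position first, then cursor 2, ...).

Answer: 6 9

Derivation:
After op 1 (move_left): buffer="gvshe" (len 5), cursors c1@2 c2@3, authorship .....
After op 2 (move_right): buffer="gvshe" (len 5), cursors c1@3 c2@4, authorship .....
After op 3 (insert('w')): buffer="gvswhwe" (len 7), cursors c1@4 c2@6, authorship ...1.2.
After op 4 (move_right): buffer="gvswhwe" (len 7), cursors c1@5 c2@7, authorship ...1.2.
After op 5 (insert('p')): buffer="gvswhpwep" (len 9), cursors c1@6 c2@9, authorship ...1.12.2
After op 6 (insert('v')): buffer="gvswhpvwepv" (len 11), cursors c1@7 c2@11, authorship ...1.112.22
After op 7 (delete): buffer="gvswhpwep" (len 9), cursors c1@6 c2@9, authorship ...1.12.2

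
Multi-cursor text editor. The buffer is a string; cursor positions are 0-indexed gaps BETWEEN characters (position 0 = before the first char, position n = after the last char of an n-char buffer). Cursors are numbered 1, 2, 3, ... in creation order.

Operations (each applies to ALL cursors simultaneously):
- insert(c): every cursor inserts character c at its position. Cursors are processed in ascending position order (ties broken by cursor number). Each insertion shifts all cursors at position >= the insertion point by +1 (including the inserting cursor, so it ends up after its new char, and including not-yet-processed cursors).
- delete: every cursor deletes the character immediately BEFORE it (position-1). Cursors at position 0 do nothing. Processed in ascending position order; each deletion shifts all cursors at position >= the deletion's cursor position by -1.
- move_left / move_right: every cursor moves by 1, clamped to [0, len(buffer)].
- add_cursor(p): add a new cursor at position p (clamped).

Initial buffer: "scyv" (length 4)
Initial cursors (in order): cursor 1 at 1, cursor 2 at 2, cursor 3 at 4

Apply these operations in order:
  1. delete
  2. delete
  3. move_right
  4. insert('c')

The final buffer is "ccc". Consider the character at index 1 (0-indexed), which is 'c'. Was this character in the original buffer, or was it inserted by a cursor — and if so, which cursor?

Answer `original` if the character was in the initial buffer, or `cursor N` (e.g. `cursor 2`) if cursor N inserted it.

After op 1 (delete): buffer="y" (len 1), cursors c1@0 c2@0 c3@1, authorship .
After op 2 (delete): buffer="" (len 0), cursors c1@0 c2@0 c3@0, authorship 
After op 3 (move_right): buffer="" (len 0), cursors c1@0 c2@0 c3@0, authorship 
After op 4 (insert('c')): buffer="ccc" (len 3), cursors c1@3 c2@3 c3@3, authorship 123
Authorship (.=original, N=cursor N): 1 2 3
Index 1: author = 2

Answer: cursor 2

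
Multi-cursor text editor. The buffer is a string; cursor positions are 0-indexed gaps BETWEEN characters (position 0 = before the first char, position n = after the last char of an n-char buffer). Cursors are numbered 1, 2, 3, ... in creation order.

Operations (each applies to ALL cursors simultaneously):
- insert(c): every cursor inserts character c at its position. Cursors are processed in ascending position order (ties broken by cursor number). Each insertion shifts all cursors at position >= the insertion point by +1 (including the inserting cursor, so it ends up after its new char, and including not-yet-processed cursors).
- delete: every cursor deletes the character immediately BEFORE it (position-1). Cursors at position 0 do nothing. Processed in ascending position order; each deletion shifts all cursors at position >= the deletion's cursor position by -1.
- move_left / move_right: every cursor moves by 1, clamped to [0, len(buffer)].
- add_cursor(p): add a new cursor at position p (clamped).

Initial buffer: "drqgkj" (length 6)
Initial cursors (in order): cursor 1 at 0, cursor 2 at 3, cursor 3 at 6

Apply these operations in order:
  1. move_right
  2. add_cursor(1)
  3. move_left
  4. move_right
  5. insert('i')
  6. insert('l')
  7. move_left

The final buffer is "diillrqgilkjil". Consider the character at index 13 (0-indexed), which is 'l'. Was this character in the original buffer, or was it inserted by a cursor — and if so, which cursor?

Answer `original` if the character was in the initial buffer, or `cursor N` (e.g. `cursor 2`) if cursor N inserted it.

After op 1 (move_right): buffer="drqgkj" (len 6), cursors c1@1 c2@4 c3@6, authorship ......
After op 2 (add_cursor(1)): buffer="drqgkj" (len 6), cursors c1@1 c4@1 c2@4 c3@6, authorship ......
After op 3 (move_left): buffer="drqgkj" (len 6), cursors c1@0 c4@0 c2@3 c3@5, authorship ......
After op 4 (move_right): buffer="drqgkj" (len 6), cursors c1@1 c4@1 c2@4 c3@6, authorship ......
After op 5 (insert('i')): buffer="diirqgikji" (len 10), cursors c1@3 c4@3 c2@7 c3@10, authorship .14...2..3
After op 6 (insert('l')): buffer="diillrqgilkjil" (len 14), cursors c1@5 c4@5 c2@10 c3@14, authorship .1414...22..33
After op 7 (move_left): buffer="diillrqgilkjil" (len 14), cursors c1@4 c4@4 c2@9 c3@13, authorship .1414...22..33
Authorship (.=original, N=cursor N): . 1 4 1 4 . . . 2 2 . . 3 3
Index 13: author = 3

Answer: cursor 3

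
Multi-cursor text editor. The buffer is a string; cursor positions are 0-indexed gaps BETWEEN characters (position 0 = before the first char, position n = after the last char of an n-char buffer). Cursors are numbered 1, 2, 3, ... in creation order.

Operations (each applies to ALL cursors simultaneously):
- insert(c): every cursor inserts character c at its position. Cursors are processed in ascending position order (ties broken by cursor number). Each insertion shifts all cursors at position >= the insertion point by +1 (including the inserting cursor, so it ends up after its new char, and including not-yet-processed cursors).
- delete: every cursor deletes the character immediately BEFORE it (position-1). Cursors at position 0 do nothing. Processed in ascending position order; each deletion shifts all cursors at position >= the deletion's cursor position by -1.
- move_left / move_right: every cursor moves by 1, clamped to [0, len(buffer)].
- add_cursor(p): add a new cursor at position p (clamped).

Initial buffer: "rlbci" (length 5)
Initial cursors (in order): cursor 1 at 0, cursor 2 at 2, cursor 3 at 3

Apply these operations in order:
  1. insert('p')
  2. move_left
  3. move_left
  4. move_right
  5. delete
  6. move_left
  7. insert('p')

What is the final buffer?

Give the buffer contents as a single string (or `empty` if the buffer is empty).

After op 1 (insert('p')): buffer="prlpbpci" (len 8), cursors c1@1 c2@4 c3@6, authorship 1..2.3..
After op 2 (move_left): buffer="prlpbpci" (len 8), cursors c1@0 c2@3 c3@5, authorship 1..2.3..
After op 3 (move_left): buffer="prlpbpci" (len 8), cursors c1@0 c2@2 c3@4, authorship 1..2.3..
After op 4 (move_right): buffer="prlpbpci" (len 8), cursors c1@1 c2@3 c3@5, authorship 1..2.3..
After op 5 (delete): buffer="rppci" (len 5), cursors c1@0 c2@1 c3@2, authorship .23..
After op 6 (move_left): buffer="rppci" (len 5), cursors c1@0 c2@0 c3@1, authorship .23..
After op 7 (insert('p')): buffer="pprpppci" (len 8), cursors c1@2 c2@2 c3@4, authorship 12.323..

Answer: pprpppci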